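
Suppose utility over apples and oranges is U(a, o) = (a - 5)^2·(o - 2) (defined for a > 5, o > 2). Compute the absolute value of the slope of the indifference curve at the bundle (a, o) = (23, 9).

MU_a = 2·(a−5)·(o−2), MU_o = (a−5)^2.
MRS = (2/1)·(o−2)/(a−5).
At (23, 9): MRS = 7/9.
The indifference curve has slope −7/9 at this bundle.

MRS = 7/9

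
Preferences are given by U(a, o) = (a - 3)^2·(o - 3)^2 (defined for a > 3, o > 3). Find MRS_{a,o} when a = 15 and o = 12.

MU_a = 2·(a−3)·(o−3)^2, MU_o = 2·(a−3)^2·(o−3).
MRS = (o−3)/(a−3).
At (15, 12): MRS = 0.75.
The indifference curve has slope −0.75 at this bundle.

MRS = 0.75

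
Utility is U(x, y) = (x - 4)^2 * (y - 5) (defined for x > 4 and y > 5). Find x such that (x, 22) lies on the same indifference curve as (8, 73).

x = 12

U(8, 73) = 1088.
Set U(x, 22) = 1088 and solve.
With y = 22: (22 − 5) = 17, so (x − 4)^2 = 1088/17 = 64.
Taking the square root (with x > 4): x − 4 = 8, so x = 12.
Check: U(12, 22) = 1088.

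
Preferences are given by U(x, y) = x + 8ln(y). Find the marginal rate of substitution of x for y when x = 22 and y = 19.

MU_x = 1, MU_y = 8/y.
MRS = 1 ÷ (8/y).
At (22, 19): MRS = 2.375.
That is, one extra unit of x is worth 2.375 units of y at the margin.

MRS = 2.375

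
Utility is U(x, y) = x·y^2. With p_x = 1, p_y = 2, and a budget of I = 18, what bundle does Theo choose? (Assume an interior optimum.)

MU_x = y^2 and MU_y = 2·x·y.
MRS = MU_x/MU_y = (1/2)·y/x.
Tangency: set MRS = p_x/p_y = 1/2 = 0.5.
So (1/2)·y/x = 0.5, i.e. y = x.
Substitute into the budget 1·x + 2·y = 18: 3·x = 18, so x* = 6.
Then y* = 6.

x* = 6, y* = 6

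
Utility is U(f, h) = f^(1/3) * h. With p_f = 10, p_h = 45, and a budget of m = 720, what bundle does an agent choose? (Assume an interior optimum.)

MU_f = 1/3·f^(-2/3)·h and MU_h = f^(1/3).
MRS = MU_f/MU_h = (1/3)·h/f.
Tangency: set MRS = p_f/p_h = 10/45 = 2/9.
So (1/3)·h/f = 2/9, i.e. h = (2/3)·f.
Substitute into the budget 10·f + 45·h = 720: 40·f = 720, so f* = 18.
Then h* = (2/3)·18 = 12.

f* = 18, h* = 12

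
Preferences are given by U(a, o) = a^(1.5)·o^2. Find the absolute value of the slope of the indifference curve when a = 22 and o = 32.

MRS = 12/11

MU_a = 1.5·√a·o^2 and MU_o = 2·a^(1.5)·o.
MRS = MU_a/MU_o = (0.75)·o/a.
At (22, 32): MRS = 12/11.
So at (22, 32) the consumer would give up 12/11 units of o for one more unit of a.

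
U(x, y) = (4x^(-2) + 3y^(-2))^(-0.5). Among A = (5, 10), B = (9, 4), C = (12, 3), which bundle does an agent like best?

Evaluate utility at each bundle:
U(A) = 2.294.
U(B) = 2.055.
U(C) = 1.664.
Highest utility is A, so A ≻ B ≻ C.

Bundle A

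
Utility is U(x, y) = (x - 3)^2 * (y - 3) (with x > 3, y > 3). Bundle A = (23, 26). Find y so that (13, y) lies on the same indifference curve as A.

U(23, 26) = 9200.
Set U(13, y) = 9200 and solve.
With x = 13: (13 − 3)^2 = 100, so (y − 3) = 9200/100 = 92.
So y = 3 + 92 = 95.
Check: U(13, 95) = 9200.

y = 95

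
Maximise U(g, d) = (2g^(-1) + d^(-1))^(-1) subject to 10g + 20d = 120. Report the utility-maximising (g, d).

For CES with ρ = -1, MRS = (2/1)·(d/g)^2.
Tangency: set MRS = p_g/p_d = 10/20 = 0.5.
So (d/g)^2 = 0.25; taking the square root, d/g = 0.5, i.e. d = 0.5·g.
Substitute into the budget 10·g + 20·d = 120: 20·g = 120, so g* = 6 and d* = 0.5·6 = 3.

g* = 6, d* = 3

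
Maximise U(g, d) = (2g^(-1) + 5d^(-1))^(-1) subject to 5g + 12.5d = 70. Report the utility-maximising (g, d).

g* = 4, d* = 4

For CES with ρ = -1, MRS = (2/5)·(d/g)^2.
Tangency: set MRS = p_g/p_d = 5/12.5 = 0.4.
So (d/g)^2 = 1; taking the square root, d/g = 1, i.e. d = g.
Substitute into the budget 5·g + 12.5·d = 70: 17.5·g = 70, so g* = 4 and d* = 4.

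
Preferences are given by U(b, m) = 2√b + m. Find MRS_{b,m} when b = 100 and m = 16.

MU_b = 2/(2√b), MU_m = 1.
MRS = 2/(2√b) ÷ 1.
At (100, 16): MRS = 0.1.
So at (100, 16) the consumer would give up 0.1 units of m for one more unit of b.

MRS = 0.1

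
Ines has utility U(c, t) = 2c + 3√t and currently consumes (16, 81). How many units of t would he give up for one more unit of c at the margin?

MRS = 12

MU_c = 2, MU_t = 3/(2√t).
MRS = 2 ÷ (3/(2√t)).
At (16, 81): MRS = 12.
So at (16, 81) the consumer would give up 12 units of t for one more unit of c.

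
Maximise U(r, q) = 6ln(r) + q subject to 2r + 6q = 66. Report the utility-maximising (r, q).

MU_r = 6/r, MU_q = 1.
MRS = 6/r ÷ 1.
Tangency: set MRS = p_r/p_q = 2/6 = 1/3.
MRS depends only on r: 6/r = 1/3 ⇒ r* = 6/(1/3) = 18.
From the budget, 6·q = 66 − 2·18 = 30, so q* = 5.

r* = 18, q* = 5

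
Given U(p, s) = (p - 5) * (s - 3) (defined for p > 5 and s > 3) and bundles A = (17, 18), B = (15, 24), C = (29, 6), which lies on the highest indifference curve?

Evaluate utility at each bundle:
U(A) = 180.
U(B) = 210.
U(C) = 72.
Highest utility is B, so B ≻ A ≻ C.

Bundle B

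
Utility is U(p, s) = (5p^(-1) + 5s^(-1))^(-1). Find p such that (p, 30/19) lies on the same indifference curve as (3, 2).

p = 5

U depends on (p, s) only through S = 5p^(-1) + 5s^(-1), so equal utility means equal S. At (3, 2): S = 25/6.
With s = 30/19: 5·(30/19)^(-1) = 19/6, so 5p^(-1) = 25/6 − 19/6 = 1, i.e. p^(-1) = 0.2.
Hence p = 1/0.2 = 5.
Check: U(5, 30/19) = 0.24.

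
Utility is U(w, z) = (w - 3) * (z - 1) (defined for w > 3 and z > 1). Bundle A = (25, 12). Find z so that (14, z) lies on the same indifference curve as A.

U(25, 12) = 242.
Set U(14, z) = 242 and solve.
With w = 14: (14 − 3) = 11, so (z − 1) = 242/11 = 22.
So z = 1 + 22 = 23.
Check: U(14, 23) = 242.

z = 23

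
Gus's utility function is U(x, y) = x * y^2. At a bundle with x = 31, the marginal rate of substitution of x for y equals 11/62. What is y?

y = 11

MU_x = y^2 and MU_y = 2·x·y.
MRS = MU_x/MU_y = (1/2)·y/x.
Substitute x = 31: MRS = y/62. Setting y/62 = 11/62 gives y = (11/62)·62 = 11.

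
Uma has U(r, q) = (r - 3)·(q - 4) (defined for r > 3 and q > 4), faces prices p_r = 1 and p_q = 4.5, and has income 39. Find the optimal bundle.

r* = 12, q* = 6

MU_r = (q−4), MU_q = (r−3).
MRS = (q−4)/(r−3).
Tangency: set MRS = p_r/p_q = 1/4.5 = 2/9.
So (q − 4)/(r − 3) = 2/9, i.e. (q − 4) = (2/9)·(r − 3).
Rewrite the budget in excess-of-subsistence terms: 1·(r − 3) + 4.5·(q − 4) = 39 − 1·3 − 4.5·4 = 18.
Substituting, 2·(r − 3) = 18, so r − 3 = 9 and r* = 12.
Then q − 4 = (2/9)·9 = 2, so q* = 6.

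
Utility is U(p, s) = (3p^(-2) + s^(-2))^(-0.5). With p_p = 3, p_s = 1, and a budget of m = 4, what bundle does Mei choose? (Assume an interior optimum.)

For CES with ρ = -2, MRS = (3/1)·(s/p)^3.
Tangency: set MRS = p_p/p_s = 3/1 = 3.
So (s/p)^3 = 1; taking the cube root, s/p = 1, i.e. s = p.
Substitute into the budget 3·p + 1·s = 4: 4·p = 4, so p* = 1 and s* = 1.

p* = 1, s* = 1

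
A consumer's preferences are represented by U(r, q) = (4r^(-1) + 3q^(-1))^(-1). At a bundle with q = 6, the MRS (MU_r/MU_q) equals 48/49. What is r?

r = 7

For CES with ρ = -1, MRS = (4/3)·(q/r)^2.
Setting (4/3)·(6/r)^2 = 48/49 gives (6/r)^2 = 36/49, so 6/r = 6/7 and r = 7.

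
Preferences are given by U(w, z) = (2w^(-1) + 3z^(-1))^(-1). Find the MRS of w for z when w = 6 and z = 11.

MRS = 121/54

For CES with ρ = -1, MRS = (2/3)·(z/w)^2.
At (6, 11): MRS = 121/54.
That is, one extra unit of w is worth 121/54 units of z at the margin.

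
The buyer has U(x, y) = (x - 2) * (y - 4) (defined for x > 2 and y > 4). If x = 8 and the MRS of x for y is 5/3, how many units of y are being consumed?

y = 14

MU_x = (y−4), MU_y = (x−2).
MRS = (y−4)/(x−2).
Substitute x = 8: MRS = (y − 4)/6. Setting this equal to 5/3 gives y − 4 = (5/3)·6 = 10, so y = 14.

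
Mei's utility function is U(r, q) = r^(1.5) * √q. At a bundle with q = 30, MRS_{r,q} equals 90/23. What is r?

r = 23

MU_r = 1.5·√r·√q and MU_q = 0.5·r^(1.5)·q^(-0.5).
MRS = MU_r/MU_q = (3)·q/r.
Substitute q = 30: MRS = 90/r. Setting 90/r = 90/23 gives r = 90/(90/23) = 23.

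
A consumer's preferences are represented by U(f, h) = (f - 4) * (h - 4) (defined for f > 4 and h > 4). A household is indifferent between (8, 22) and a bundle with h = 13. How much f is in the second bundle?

f = 12

U(8, 22) = 72.
Set U(f, 13) = 72 and solve.
With h = 13: (13 − 4) = 9, so (f − 4) = 72/9 = 8.
So f = 4 + 8 = 12.
Check: U(12, 13) = 72.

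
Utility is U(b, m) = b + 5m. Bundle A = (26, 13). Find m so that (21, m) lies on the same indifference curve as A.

m = 14

U(26, 13) = 91.
Set U(21, m) = 91 and solve.
21 + 5m = 91 ⇒ 5m = 70 ⇒ m = 14.
Check: U(21, 14) = 91.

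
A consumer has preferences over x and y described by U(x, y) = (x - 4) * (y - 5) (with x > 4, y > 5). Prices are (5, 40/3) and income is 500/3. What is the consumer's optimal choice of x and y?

MU_x = (y−5), MU_y = (x−4).
MRS = (y−5)/(x−4).
Tangency: set MRS = p_x/p_y = 5/(40/3) = 0.375.
So (y − 5)/(x − 4) = 0.375, i.e. (y − 5) = 0.375·(x − 4).
Rewrite the budget in excess-of-subsistence terms: 5·(x − 4) + (40/3)·(y − 5) = 500/3 − 5·4 − (40/3)·5 = 80.
Substituting, 10·(x − 4) = 80, so x − 4 = 8 and x* = 12.
Then y − 5 = 0.375·8 = 3, so y* = 8.

x* = 12, y* = 8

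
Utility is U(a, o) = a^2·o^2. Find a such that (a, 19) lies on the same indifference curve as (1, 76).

U(1, 76) = 5776.
Set U(a, 19) = 5776 and solve.
With o = 19: 19^2 = 361, so a^2 = 5776/361 = 16; taking the square root, a = 4.
Check: U(4, 19) = 5776.

a = 4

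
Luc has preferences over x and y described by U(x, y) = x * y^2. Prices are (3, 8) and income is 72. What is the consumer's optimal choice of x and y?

MU_x = y^2 and MU_y = 2·x·y.
MRS = MU_x/MU_y = (1/2)·y/x.
Tangency: set MRS = p_x/p_y = 3/8 = 0.375.
So (1/2)·y/x = 0.375, i.e. y = 0.75·x.
Substitute into the budget 3·x + 8·y = 72: 9·x = 72, so x* = 8.
Then y* = 0.75·8 = 6.

x* = 8, y* = 6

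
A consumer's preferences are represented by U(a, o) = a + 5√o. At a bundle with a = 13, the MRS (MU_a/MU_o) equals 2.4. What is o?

MU_a = 1, MU_o = 5/(2√o).
MRS = 1 ÷ (5/(2√o)).
MRS depends only on o: 0.4·√o = 2.4 ⇒ √o = 2.4/0.4 = 6 ⇒ o = 36.

o = 36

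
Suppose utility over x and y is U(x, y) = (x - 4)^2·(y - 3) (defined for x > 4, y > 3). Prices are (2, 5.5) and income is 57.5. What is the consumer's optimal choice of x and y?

MU_x = 2·(x−4)·(y−3), MU_y = (x−4)^2.
MRS = (2/1)·(y−3)/(x−4).
Tangency: set MRS = p_x/p_y = 2/5.5 = 4/11.
So (2/1)·(y − 3)/(x − 4) = 4/11, i.e. (y − 3) = (2/11)·(x − 4).
Rewrite the budget in excess-of-subsistence terms: 2·(x − 4) + 5.5·(y − 3) = 57.5 − 2·4 − 5.5·3 = 33.
Substituting, 3·(x − 4) = 33, so x − 4 = 11 and x* = 15.
Then y − 3 = (2/11)·11 = 2, so y* = 5.

x* = 15, y* = 5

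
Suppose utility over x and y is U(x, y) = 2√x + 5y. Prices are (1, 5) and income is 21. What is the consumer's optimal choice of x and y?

MU_x = 2/(2√x), MU_y = 5.
MRS = 2/(2√x) ÷ 5.
Tangency: set MRS = p_x/p_y = 1/5 = 0.2.
MRS depends only on x: 0.2/√x = 0.2 ⇒ √x = 0.2/0.2 = 1 ⇒ x* = 1.
From the budget, 5·y = 21 − 1·1 = 20, so y* = 4.

x* = 1, y* = 4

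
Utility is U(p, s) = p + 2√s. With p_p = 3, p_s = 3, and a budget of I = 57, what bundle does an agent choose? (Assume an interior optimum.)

p* = 18, s* = 1

MU_p = 1, MU_s = 2/(2√s).
MRS = 1 ÷ (2/(2√s)).
Tangency: set MRS = p_p/p_s = 3/3 = 1.
MRS depends only on s: √s = 1 ⇒ √s = 1 ⇒ s* = 1.
From the budget, 3·p = 57 − 3·1 = 54, so p* = 18.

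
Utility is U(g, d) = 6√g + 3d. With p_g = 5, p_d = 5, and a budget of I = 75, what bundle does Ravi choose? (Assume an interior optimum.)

g* = 1, d* = 14

MU_g = 6/(2√g), MU_d = 3.
MRS = 6/(2√g) ÷ 3.
Tangency: set MRS = p_g/p_d = 5/5 = 1.
MRS depends only on g: 1/√g = 1 ⇒ √g = 1/1 = 1 ⇒ g* = 1.
From the budget, 5·d = 75 − 5·1 = 70, so d* = 14.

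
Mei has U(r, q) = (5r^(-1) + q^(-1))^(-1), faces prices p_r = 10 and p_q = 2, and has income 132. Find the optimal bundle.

r* = 11, q* = 11

For CES with ρ = -1, MRS = (5/1)·(q/r)^2.
Tangency: set MRS = p_r/p_q = 10/2 = 5.
So (q/r)^2 = 1; taking the square root, q/r = 1, i.e. q = r.
Substitute into the budget 10·r + 2·q = 132: 12·r = 132, so r* = 11 and q* = 11.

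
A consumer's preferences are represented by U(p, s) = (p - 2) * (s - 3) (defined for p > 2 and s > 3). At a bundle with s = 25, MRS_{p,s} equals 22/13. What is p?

p = 15

MU_p = (s−3), MU_s = (p−2).
MRS = (s−3)/(p−2).
Substitute s = 25: MRS = 22/(p − 2). Setting this equal to 22/13 gives p − 2 = 22/(22/13) = 13, so p = 15.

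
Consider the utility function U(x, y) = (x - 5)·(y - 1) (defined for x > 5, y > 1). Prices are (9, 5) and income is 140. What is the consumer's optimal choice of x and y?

x* = 10, y* = 10

MU_x = (y−1), MU_y = (x−5).
MRS = (y−1)/(x−5).
Tangency: set MRS = p_x/p_y = 9/5 = 1.8.
So (y − 1)/(x − 5) = 1.8, i.e. (y − 1) = 1.8·(x − 5).
Rewrite the budget in excess-of-subsistence terms: 9·(x − 5) + 5·(y − 1) = 140 − 9·5 − 5·1 = 90.
Substituting, 18·(x − 5) = 90, so x − 5 = 5 and x* = 10.
Then y − 1 = 1.8·5 = 9, so y* = 10.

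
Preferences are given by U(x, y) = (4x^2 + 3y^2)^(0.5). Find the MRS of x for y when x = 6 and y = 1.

MRS = 8

For CES with ρ = 2, MRS = (4/3)·(y/x)^(-1).
At (6, 1): MRS = 8.
So at (6, 1) the consumer would give up 8 units of y for one more unit of x.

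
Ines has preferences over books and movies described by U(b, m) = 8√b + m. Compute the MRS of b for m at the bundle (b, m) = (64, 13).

MRS = 0.5

MU_b = 8/(2√b), MU_m = 1.
MRS = 8/(2√b) ÷ 1.
At (64, 13): MRS = 0.5.
The indifference curve has slope −0.5 at this bundle.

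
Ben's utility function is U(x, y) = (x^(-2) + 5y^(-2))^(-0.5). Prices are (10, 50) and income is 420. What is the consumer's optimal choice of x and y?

x* = 7, y* = 7

For CES with ρ = -2, MRS = (1/5)·(y/x)^3.
Tangency: set MRS = p_x/p_y = 10/50 = 0.2.
So (y/x)^3 = 1; taking the cube root, y/x = 1, i.e. y = x.
Substitute into the budget 10·x + 50·y = 420: 60·x = 420, so x* = 7 and y* = 7.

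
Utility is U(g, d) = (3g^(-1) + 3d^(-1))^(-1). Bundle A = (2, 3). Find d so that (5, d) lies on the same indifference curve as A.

d = 30/19

U depends on (g, d) only through S = 3g^(-1) + 3d^(-1), so equal utility means equal S. At (2, 3): S = 2.5.
With g = 5: 3·5^(-1) = 0.6, so 3d^(-1) = 2.5 − 0.6 = 1.9, i.e. d^(-1) = 19/30.
Hence d = 1/(19/30) = 30/19.
Check: U(5, 30/19) = 0.4.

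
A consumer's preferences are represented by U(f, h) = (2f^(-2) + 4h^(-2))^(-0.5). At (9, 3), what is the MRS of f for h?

MRS = 1/54

For CES with ρ = -2, MRS = (2/4)·(h/f)^3.
At (9, 3): MRS = 1/54.
So at (9, 3) the consumer would give up 1/54 units of h for one more unit of f.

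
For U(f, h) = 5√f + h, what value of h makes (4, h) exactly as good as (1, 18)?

h = 13

U(1, 18) = 23.
Set U(4, h) = 23 and solve.
With f = 4: √4 = 2, so h = 23 − 5·2 = 13.
Check: U(4, 13) = 23.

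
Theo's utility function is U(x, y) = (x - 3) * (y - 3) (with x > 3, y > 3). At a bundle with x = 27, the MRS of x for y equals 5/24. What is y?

MU_x = (y−3), MU_y = (x−3).
MRS = (y−3)/(x−3).
Substitute x = 27: MRS = (y − 3)/24. Setting this equal to 5/24 gives y − 3 = (5/24)·24 = 5, so y = 8.

y = 8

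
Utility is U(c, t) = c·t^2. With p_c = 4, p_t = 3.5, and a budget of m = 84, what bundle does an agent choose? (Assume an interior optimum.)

c* = 7, t* = 16

MU_c = t^2 and MU_t = 2·c·t.
MRS = MU_c/MU_t = (1/2)·t/c.
Tangency: set MRS = p_c/p_t = 4/3.5 = 8/7.
So (1/2)·t/c = 8/7, i.e. t = (16/7)·c.
Substitute into the budget 4·c + 3.5·t = 84: 12·c = 84, so c* = 7.
Then t* = (16/7)·7 = 16.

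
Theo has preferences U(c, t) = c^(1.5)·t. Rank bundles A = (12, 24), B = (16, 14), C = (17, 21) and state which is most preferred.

Bundle C

Evaluate utility at each bundle:
U(A) = 997.661.
U(B) = 896.000.
U(C) = 1471.949.
Highest utility is C, so C ≻ A ≻ B.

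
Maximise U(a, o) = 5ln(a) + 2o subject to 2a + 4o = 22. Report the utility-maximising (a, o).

MU_a = 5/a, MU_o = 2.
MRS = 5/a ÷ 2.
Tangency: set MRS = p_a/p_o = 2/4 = 0.5.
MRS depends only on a: 2.5/a = 0.5 ⇒ a* = 2.5/0.5 = 5.
From the budget, 4·o = 22 − 2·5 = 12, so o* = 3.

a* = 5, o* = 3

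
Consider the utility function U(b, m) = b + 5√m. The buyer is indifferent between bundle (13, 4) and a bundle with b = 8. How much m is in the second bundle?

U(13, 4) = 23.
Set U(8, m) = 23 and solve.
With b = 8: 5√m = 23 − 8 = 15, so √m = 3 and m = 9.
Check: U(8, 9) = 23.

m = 9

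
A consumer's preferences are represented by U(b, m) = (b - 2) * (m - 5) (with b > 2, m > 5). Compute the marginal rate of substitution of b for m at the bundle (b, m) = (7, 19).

MRS = 2.8

MU_b = (m−5), MU_m = (b−2).
MRS = (m−5)/(b−2).
At (7, 19): MRS = 2.8.
That is, one extra unit of b is worth 2.8 units of m at the margin.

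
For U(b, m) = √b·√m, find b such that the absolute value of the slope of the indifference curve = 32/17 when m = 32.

MU_b = 0.5·b^(-0.5)·√m and MU_m = 0.5·√b·m^(-0.5).
MRS = MU_b/MU_m = m/b.
Substitute m = 32: MRS = 32/b. Setting 32/b = 32/17 gives b = 32/(32/17) = 17.

b = 17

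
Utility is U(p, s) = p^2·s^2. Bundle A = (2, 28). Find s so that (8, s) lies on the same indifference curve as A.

s = 7

U(2, 28) = 3136.
Set U(8, s) = 3136 and solve.
With p = 8: 8^2 = 64, so s^2 = 3136/64 = 49; taking the square root, s = 7.
Check: U(8, 7) = 3136.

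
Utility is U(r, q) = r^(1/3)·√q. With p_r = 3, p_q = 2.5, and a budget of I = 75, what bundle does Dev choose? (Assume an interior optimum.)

MU_r = 1/3·r^(-2/3)·√q and MU_q = 0.5·r^(1/3)·q^(-0.5).
MRS = MU_r/MU_q = (2/3)·q/r.
Tangency: set MRS = p_r/p_q = 3/2.5 = 1.2.
So (2/3)·q/r = 1.2, i.e. q = 1.8·r.
Substitute into the budget 3·r + 2.5·q = 75: 7.5·r = 75, so r* = 10.
Then q* = 1.8·10 = 18.

r* = 10, q* = 18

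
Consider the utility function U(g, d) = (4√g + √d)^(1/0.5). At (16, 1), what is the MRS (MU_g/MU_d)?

MRS = 1

For CES with ρ = 0.5, MRS = (4/1)·√(d/g).
At (16, 1): MRS = 1.
The indifference curve has slope −1 at this bundle.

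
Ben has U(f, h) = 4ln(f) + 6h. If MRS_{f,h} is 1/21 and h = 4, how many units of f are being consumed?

MU_f = 4/f, MU_h = 6.
MRS = 4/f ÷ 6.
MRS depends only on f: (2/3)/f = 1/21 ⇒ f = (2/3)/(1/21) = 14.

f = 14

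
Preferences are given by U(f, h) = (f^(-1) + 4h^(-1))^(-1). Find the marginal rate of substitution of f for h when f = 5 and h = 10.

MRS = 1

For CES with ρ = -1, MRS = (1/4)·(h/f)^2.
At (5, 10): MRS = 1.
So at (5, 10) the consumer would give up 1 units of h for one more unit of f.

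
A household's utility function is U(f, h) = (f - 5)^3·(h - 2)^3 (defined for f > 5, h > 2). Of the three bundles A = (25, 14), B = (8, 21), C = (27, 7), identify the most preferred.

Evaluate utility at each bundle:
U(A) = 13824000.
U(B) = 185193.
U(C) = 1331000.
Highest utility is A, so A ≻ C ≻ B.

Bundle A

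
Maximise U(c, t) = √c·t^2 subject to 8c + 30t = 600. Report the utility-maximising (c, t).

MU_c = 0.5·c^(-0.5)·t^2 and MU_t = 2·√c·t.
MRS = MU_c/MU_t = (0.25)·t/c.
Tangency: set MRS = p_c/p_t = 8/30 = 4/15.
So (0.25)·t/c = 4/15, i.e. t = (16/15)·c.
Substitute into the budget 8·c + 30·t = 600: 40·c = 600, so c* = 15.
Then t* = (16/15)·15 = 16.

c* = 15, t* = 16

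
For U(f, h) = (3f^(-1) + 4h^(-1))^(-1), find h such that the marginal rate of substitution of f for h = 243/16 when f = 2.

h = 9

For CES with ρ = -1, MRS = (3/4)·(h/f)^2.
Setting (3/4)·(h/2)^2 = 243/16 gives (h/2)^2 = 20.25, so h/2 = 4.5 and h = 9.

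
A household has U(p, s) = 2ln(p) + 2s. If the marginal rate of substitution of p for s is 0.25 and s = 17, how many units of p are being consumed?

p = 4

MU_p = 2/p, MU_s = 2.
MRS = 2/p ÷ 2.
MRS depends only on p: 1/p = 0.25 ⇒ p = 1/0.25 = 4.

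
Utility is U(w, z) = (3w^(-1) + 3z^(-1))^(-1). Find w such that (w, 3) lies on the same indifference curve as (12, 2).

U depends on (w, z) only through S = 3w^(-1) + 3z^(-1), so equal utility means equal S. At (12, 2): S = 1.75.
With z = 3: 3·3^(-1) = 1, so 3w^(-1) = 1.75 − 1 = 0.75, i.e. w^(-1) = 0.25.
Hence w = 1/0.25 = 4.
Check: U(4, 3) = 0.5714.

w = 4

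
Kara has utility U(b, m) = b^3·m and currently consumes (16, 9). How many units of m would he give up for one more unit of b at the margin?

MU_b = 3·b^2·m and MU_m = b^3.
MRS = MU_b/MU_m = (3/1)·m/b.
At (16, 9): MRS = 27/16.
So at (16, 9) the consumer would give up 27/16 units of m for one more unit of b.

MRS = 27/16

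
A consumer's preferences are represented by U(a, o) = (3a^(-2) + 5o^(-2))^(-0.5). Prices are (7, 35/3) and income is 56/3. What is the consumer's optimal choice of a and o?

For CES with ρ = -2, MRS = (3/5)·(o/a)^3.
Tangency: set MRS = p_a/p_o = 7/(35/3) = 0.6.
So (o/a)^3 = 1; taking the cube root, o/a = 1, i.e. o = a.
Substitute into the budget 7·a + (35/3)·o = 56/3: (56/3)·a = 56/3, so a* = 1 and o* = 1.

a* = 1, o* = 1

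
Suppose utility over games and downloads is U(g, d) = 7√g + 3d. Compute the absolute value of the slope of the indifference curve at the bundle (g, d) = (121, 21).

MRS = 7/66

MU_g = 7/(2√g), MU_d = 3.
MRS = 7/(2√g) ÷ 3.
At (121, 21): MRS = 7/66.
The indifference curve has slope −7/66 at this bundle.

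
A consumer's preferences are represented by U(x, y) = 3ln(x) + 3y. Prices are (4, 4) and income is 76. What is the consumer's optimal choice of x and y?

x* = 1, y* = 18

MU_x = 3/x, MU_y = 3.
MRS = 3/x ÷ 3.
Tangency: set MRS = p_x/p_y = 4/4 = 1.
MRS depends only on x: 1/x = 1 ⇒ x* = 1/1 = 1.
From the budget, 4·y = 76 − 4·1 = 72, so y* = 18.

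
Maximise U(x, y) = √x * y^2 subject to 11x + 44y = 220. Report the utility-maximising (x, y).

MU_x = 0.5·x^(-0.5)·y^2 and MU_y = 2·√x·y.
MRS = MU_x/MU_y = (0.25)·y/x.
Tangency: set MRS = p_x/p_y = 11/44 = 0.25.
So (0.25)·y/x = 0.25, i.e. y = x.
Substitute into the budget 11·x + 44·y = 220: 55·x = 220, so x* = 4.
Then y* = 4.

x* = 4, y* = 4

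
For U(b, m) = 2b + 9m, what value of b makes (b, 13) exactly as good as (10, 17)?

b = 28

U(10, 17) = 173.
Set U(b, 13) = 173 and solve.
2b + 9·13 = 173 ⇒ 2b = 56 ⇒ b = 28.
Check: U(28, 13) = 173.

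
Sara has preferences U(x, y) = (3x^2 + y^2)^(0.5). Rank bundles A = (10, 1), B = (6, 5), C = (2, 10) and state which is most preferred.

Bundle A

Evaluate utility at each bundle:
U(A) = 17.349.
U(B) = 11.533.
U(C) = 10.583.
Highest utility is A, so A ≻ B ≻ C.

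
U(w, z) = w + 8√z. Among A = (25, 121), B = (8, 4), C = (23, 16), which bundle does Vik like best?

Evaluate utility at each bundle:
U(A) = 113.000.
U(B) = 24.000.
U(C) = 55.000.
Highest utility is A, so A ≻ C ≻ B.

Bundle A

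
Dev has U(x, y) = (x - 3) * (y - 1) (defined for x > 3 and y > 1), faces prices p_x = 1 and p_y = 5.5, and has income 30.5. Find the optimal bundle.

x* = 14, y* = 3

MU_x = (y−1), MU_y = (x−3).
MRS = (y−1)/(x−3).
Tangency: set MRS = p_x/p_y = 1/5.5 = 2/11.
So (y − 1)/(x − 3) = 2/11, i.e. (y − 1) = (2/11)·(x − 3).
Rewrite the budget in excess-of-subsistence terms: 1·(x − 3) + 5.5·(y − 1) = 30.5 − 1·3 − 5.5·1 = 22.
Substituting, 2·(x − 3) = 22, so x − 3 = 11 and x* = 14.
Then y − 1 = (2/11)·11 = 2, so y* = 3.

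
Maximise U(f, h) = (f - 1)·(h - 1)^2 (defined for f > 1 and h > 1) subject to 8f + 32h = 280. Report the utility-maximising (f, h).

MU_f = (h−1)^2, MU_h = 2·(f−1)·(h−1).
MRS = (1/2)·(h−1)/(f−1).
Tangency: set MRS = p_f/p_h = 8/32 = 0.25.
So (1/2)·(h − 1)/(f − 1) = 0.25, i.e. (h − 1) = 0.5·(f − 1).
Rewrite the budget in excess-of-subsistence terms: 8·(f − 1) + 32·(h − 1) = 280 − 8·1 − 32·1 = 240.
Substituting, 24·(f − 1) = 240, so f − 1 = 10 and f* = 11.
Then h − 1 = 0.5·10 = 5, so h* = 6.

f* = 11, h* = 6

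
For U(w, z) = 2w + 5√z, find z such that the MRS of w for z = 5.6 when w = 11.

MU_w = 2, MU_z = 5/(2√z).
MRS = 2 ÷ (5/(2√z)).
MRS depends only on z: 0.8·√z = 5.6 ⇒ √z = 5.6/0.8 = 7 ⇒ z = 49.

z = 49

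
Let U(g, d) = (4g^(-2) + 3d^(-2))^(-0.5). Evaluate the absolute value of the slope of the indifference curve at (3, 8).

MRS = 2048/81

For CES with ρ = -2, MRS = (4/3)·(d/g)^3.
At (3, 8): MRS = 2048/81.
The indifference curve has slope −2048/81 at this bundle.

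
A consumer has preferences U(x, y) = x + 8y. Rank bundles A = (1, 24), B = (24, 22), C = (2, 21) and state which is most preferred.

Evaluate utility at each bundle:
U(A) = 193.
U(B) = 200.
U(C) = 170.
Highest utility is B, so B ≻ A ≻ C.

Bundle B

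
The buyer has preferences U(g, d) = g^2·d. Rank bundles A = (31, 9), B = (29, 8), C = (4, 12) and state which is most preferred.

Bundle A

Evaluate utility at each bundle:
U(A) = 8649.
U(B) = 6728.
U(C) = 192.
Highest utility is A, so A ≻ B ≻ C.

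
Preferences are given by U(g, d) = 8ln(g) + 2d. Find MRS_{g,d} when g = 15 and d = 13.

MU_g = 8/g, MU_d = 2.
MRS = 8/g ÷ 2.
At (15, 13): MRS = 4/15.
So at (15, 13) the consumer would give up 4/15 units of d for one more unit of g.

MRS = 4/15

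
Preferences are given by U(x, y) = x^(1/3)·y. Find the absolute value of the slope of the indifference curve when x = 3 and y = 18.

MRS = 2

MU_x = 1/3·x^(-2/3)·y and MU_y = x^(1/3).
MRS = MU_x/MU_y = (1/3)·y/x.
At (3, 18): MRS = 2.
So at (3, 18) the consumer would give up 2 units of y for one more unit of x.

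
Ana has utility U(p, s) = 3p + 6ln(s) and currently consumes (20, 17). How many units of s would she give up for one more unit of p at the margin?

MRS = 8.5

MU_p = 3, MU_s = 6/s.
MRS = 3 ÷ (6/s).
At (20, 17): MRS = 8.5.
That is, one extra unit of p is worth 8.5 units of s at the margin.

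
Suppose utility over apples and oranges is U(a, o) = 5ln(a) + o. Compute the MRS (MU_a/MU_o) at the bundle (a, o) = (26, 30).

MU_a = 5/a, MU_o = 1.
MRS = 5/a ÷ 1.
At (26, 30): MRS = 5/26.
So at (26, 30) the consumer would give up 5/26 units of o for one more unit of a.

MRS = 5/26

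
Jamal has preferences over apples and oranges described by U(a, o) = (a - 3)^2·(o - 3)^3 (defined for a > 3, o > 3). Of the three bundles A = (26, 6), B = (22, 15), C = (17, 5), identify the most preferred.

Evaluate utility at each bundle:
U(A) = 14283.
U(B) = 623808.
U(C) = 1568.
Highest utility is B, so B ≻ A ≻ C.

Bundle B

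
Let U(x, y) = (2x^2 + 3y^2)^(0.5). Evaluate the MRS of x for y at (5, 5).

For CES with ρ = 2, MRS = (2/3)·(y/x)^(-1).
At (5, 5): MRS = 2/3.
That is, one extra unit of x is worth 2/3 units of y at the margin.

MRS = 2/3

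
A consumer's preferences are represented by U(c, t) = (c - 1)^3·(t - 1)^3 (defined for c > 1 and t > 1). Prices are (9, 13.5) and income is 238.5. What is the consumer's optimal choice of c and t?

c* = 13, t* = 9

MU_c = 3·(c−1)^2·(t−1)^3, MU_t = 3·(c−1)^3·(t−1)^2.
MRS = (t−1)/(c−1).
Tangency: set MRS = p_c/p_t = 9/13.5 = 2/3.
So (t − 1)/(c − 1) = 2/3, i.e. (t − 1) = (2/3)·(c − 1).
Rewrite the budget in excess-of-subsistence terms: 9·(c − 1) + 13.5·(t − 1) = 238.5 − 9·1 − 13.5·1 = 216.
Substituting, 18·(c − 1) = 216, so c − 1 = 12 and c* = 13.
Then t − 1 = (2/3)·12 = 8, so t* = 9.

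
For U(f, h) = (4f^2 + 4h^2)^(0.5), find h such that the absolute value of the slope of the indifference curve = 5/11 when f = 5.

For CES with ρ = 2, MRS = (h/f)^(-1).
Setting (h/5)^(-1) = 5/11 gives h/5 = 2.2 and h = 11.

h = 11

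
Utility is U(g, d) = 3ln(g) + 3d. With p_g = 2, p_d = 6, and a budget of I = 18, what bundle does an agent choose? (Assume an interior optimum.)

g* = 3, d* = 2

MU_g = 3/g, MU_d = 3.
MRS = 3/g ÷ 3.
Tangency: set MRS = p_g/p_d = 2/6 = 1/3.
MRS depends only on g: 1/g = 1/3 ⇒ g* = 1/(1/3) = 3.
From the budget, 6·d = 18 − 2·3 = 12, so d* = 2.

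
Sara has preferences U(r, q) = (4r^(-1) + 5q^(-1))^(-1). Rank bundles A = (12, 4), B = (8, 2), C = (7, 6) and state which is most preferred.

Bundle C

Evaluate utility at each bundle:
U(A) = 0.632.
U(B) = 0.333.
U(C) = 0.712.
Highest utility is C, so C ≻ A ≻ B.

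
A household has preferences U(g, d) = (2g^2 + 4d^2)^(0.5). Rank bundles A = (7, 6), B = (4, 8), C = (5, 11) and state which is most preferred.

Evaluate utility at each bundle:
U(A) = 15.556.
U(B) = 16.971.
U(C) = 23.108.
Highest utility is C, so C ≻ B ≻ A.

Bundle C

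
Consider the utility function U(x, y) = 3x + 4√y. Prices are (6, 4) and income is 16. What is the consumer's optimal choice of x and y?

MU_x = 3, MU_y = 4/(2√y).
MRS = 3 ÷ (4/(2√y)).
Tangency: set MRS = p_x/p_y = 6/4 = 1.5.
MRS depends only on y: 1.5·√y = 1.5 ⇒ √y = 1.5/1.5 = 1 ⇒ y* = 1.
From the budget, 6·x = 16 − 4·1 = 12, so x* = 2.

x* = 2, y* = 1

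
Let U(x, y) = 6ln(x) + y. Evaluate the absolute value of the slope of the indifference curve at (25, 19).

MRS = 6/25

MU_x = 6/x, MU_y = 1.
MRS = 6/x ÷ 1.
At (25, 19): MRS = 6/25.
That is, one extra unit of x is worth 6/25 units of y at the margin.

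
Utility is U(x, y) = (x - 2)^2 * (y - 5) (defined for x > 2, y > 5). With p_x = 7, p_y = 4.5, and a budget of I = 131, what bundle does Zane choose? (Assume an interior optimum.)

x* = 11, y* = 12

MU_x = 2·(x−2)·(y−5), MU_y = (x−2)^2.
MRS = (2/1)·(y−5)/(x−2).
Tangency: set MRS = p_x/p_y = 7/4.5 = 14/9.
So (2/1)·(y − 5)/(x − 2) = 14/9, i.e. (y − 5) = (7/9)·(x − 2).
Rewrite the budget in excess-of-subsistence terms: 7·(x − 2) + 4.5·(y − 5) = 131 − 7·2 − 4.5·5 = 94.5.
Substituting, 10.5·(x − 2) = 94.5, so x − 2 = 9 and x* = 11.
Then y − 5 = (7/9)·9 = 7, so y* = 12.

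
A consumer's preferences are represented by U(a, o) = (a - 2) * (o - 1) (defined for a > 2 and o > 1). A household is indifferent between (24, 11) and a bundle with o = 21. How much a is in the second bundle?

U(24, 11) = 220.
Set U(a, 21) = 220 and solve.
With o = 21: (21 − 1) = 20, so (a − 2) = 220/20 = 11.
So a = 2 + 11 = 13.
Check: U(13, 21) = 220.

a = 13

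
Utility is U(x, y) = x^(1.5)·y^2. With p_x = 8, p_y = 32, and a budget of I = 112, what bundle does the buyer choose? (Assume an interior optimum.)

MU_x = 1.5·√x·y^2 and MU_y = 2·x^(1.5)·y.
MRS = MU_x/MU_y = (0.75)·y/x.
Tangency: set MRS = p_x/p_y = 8/32 = 0.25.
So (0.75)·y/x = 0.25, i.e. y = (1/3)·x.
Substitute into the budget 8·x + 32·y = 112: (56/3)·x = 112, so x* = 6.
Then y* = (1/3)·6 = 2.

x* = 6, y* = 2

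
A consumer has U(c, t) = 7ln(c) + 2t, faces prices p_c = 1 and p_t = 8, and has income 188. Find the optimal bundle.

c* = 28, t* = 20

MU_c = 7/c, MU_t = 2.
MRS = 7/c ÷ 2.
Tangency: set MRS = p_c/p_t = 1/8 = 0.125.
MRS depends only on c: 3.5/c = 0.125 ⇒ c* = 3.5/0.125 = 28.
From the budget, 8·t = 188 − 1·28 = 160, so t* = 20.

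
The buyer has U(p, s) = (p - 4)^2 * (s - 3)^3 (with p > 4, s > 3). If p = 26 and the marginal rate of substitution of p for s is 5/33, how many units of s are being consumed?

s = 8

MU_p = 2·(p−4)·(s−3)^3, MU_s = 3·(p−4)^2·(s−3)^2.
MRS = (2/3)·(s−3)/(p−4).
Substitute p = 26: MRS = (s − 3)/33. Setting this equal to 5/33 gives s − 3 = (5/33)·33 = 5, so s = 8.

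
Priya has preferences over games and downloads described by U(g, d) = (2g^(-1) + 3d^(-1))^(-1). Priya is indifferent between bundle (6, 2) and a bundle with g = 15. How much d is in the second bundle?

U depends on (g, d) only through S = 2g^(-1) + 3d^(-1), so equal utility means equal S. At (6, 2): S = 11/6.
With g = 15: 2·15^(-1) = 2/15, so 3d^(-1) = 11/6 − 2/15 = 1.7, i.e. d^(-1) = 17/30.
Hence d = 1/(17/30) = 30/17.
Check: U(15, 30/17) = 0.5455.

d = 30/17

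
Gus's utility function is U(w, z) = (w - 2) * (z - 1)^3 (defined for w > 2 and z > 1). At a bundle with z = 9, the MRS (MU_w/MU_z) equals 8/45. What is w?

w = 17

MU_w = (z−1)^3, MU_z = 3·(w−2)·(z−1)^2.
MRS = (1/3)·(z−1)/(w−2).
Substitute z = 9: MRS = (8/3)/(w − 2). Setting this equal to 8/45 gives w − 2 = (8/3)/(8/45) = 15, so w = 17.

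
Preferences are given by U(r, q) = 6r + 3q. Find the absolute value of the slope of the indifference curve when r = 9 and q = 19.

MU_r = 6, MU_q = 3, so MRS = 6/3 = 2 at every bundle.
At (9, 19): MRS = 2.
So at (9, 19) the consumer would give up 2 units of q for one more unit of r.

MRS = 2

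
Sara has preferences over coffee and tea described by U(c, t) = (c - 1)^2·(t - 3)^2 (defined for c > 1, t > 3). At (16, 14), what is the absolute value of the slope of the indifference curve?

MU_c = 2·(c−1)·(t−3)^2, MU_t = 2·(c−1)^2·(t−3).
MRS = (t−3)/(c−1).
At (16, 14): MRS = 11/15.
The indifference curve has slope −11/15 at this bundle.

MRS = 11/15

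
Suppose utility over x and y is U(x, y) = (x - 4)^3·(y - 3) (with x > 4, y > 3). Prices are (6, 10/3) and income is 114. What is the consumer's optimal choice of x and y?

MU_x = 3·(x−4)^2·(y−3), MU_y = (x−4)^3.
MRS = (3/1)·(y−3)/(x−4).
Tangency: set MRS = p_x/p_y = 6/(10/3) = 1.8.
So (3/1)·(y − 3)/(x − 4) = 1.8, i.e. (y − 3) = 0.6·(x − 4).
Rewrite the budget in excess-of-subsistence terms: 6·(x − 4) + (10/3)·(y − 3) = 114 − 6·4 − (10/3)·3 = 80.
Substituting, 8·(x − 4) = 80, so x − 4 = 10 and x* = 14.
Then y − 3 = 0.6·10 = 6, so y* = 9.

x* = 14, y* = 9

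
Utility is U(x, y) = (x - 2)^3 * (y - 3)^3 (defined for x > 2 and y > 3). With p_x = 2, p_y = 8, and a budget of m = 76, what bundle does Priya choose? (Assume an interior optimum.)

x* = 14, y* = 6

MU_x = 3·(x−2)^2·(y−3)^3, MU_y = 3·(x−2)^3·(y−3)^2.
MRS = (y−3)/(x−2).
Tangency: set MRS = p_x/p_y = 2/8 = 0.25.
So (y − 3)/(x − 2) = 0.25, i.e. (y − 3) = 0.25·(x − 2).
Rewrite the budget in excess-of-subsistence terms: 2·(x − 2) + 8·(y − 3) = 76 − 2·2 − 8·3 = 48.
Substituting, 4·(x − 2) = 48, so x − 2 = 12 and x* = 14.
Then y − 3 = 0.25·12 = 3, so y* = 6.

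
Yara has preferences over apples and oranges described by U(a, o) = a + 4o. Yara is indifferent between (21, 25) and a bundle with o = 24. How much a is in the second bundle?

a = 25

U(21, 25) = 121.
Set U(a, 24) = 121 and solve.
a + 4·24 = 121 ⇒ a = 25 ⇒ a = 25.
Check: U(25, 24) = 121.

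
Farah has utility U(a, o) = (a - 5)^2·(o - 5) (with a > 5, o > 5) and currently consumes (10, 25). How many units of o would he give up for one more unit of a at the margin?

MRS = 8

MU_a = 2·(a−5)·(o−5), MU_o = (a−5)^2.
MRS = (2/1)·(o−5)/(a−5).
At (10, 25): MRS = 8.
That is, one extra unit of a is worth 8 units of o at the margin.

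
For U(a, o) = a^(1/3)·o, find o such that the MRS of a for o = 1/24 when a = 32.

MU_a = 1/3·a^(-2/3)·o and MU_o = a^(1/3).
MRS = MU_a/MU_o = (1/3)·o/a.
Substitute a = 32: MRS = o/96. Setting o/96 = 1/24 gives o = (1/24)·96 = 4.

o = 4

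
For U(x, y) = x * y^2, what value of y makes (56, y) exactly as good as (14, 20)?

y = 10

U(14, 20) = 5600.
Set U(56, y) = 5600 and solve.
With x = 56: y^2 = 5600/56 = 100; taking the square root, y = 10.
Check: U(56, 10) = 5600.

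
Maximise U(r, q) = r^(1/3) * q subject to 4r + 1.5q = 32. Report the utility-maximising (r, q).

MU_r = 1/3·r^(-2/3)·q and MU_q = r^(1/3).
MRS = MU_r/MU_q = (1/3)·q/r.
Tangency: set MRS = p_r/p_q = 4/1.5 = 8/3.
So (1/3)·q/r = 8/3, i.e. q = 8·r.
Substitute into the budget 4·r + 1.5·q = 32: 16·r = 32, so r* = 2.
Then q* = 8·2 = 16.

r* = 2, q* = 16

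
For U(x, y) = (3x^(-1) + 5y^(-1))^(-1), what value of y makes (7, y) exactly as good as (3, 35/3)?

y = 5

U depends on (x, y) only through S = 3x^(-1) + 5y^(-1), so equal utility means equal S. At (3, 35/3): S = 10/7.
With x = 7: 3·7^(-1) = 3/7, so 5y^(-1) = 10/7 − 3/7 = 1, i.e. y^(-1) = 0.2.
Hence y = 1/0.2 = 5.
Check: U(7, 5) = 0.7.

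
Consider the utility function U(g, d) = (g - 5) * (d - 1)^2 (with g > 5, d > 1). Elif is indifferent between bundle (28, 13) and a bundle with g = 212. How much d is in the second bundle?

d = 5

U(28, 13) = 3312.
Set U(212, d) = 3312 and solve.
With g = 212: (212 − 5) = 207, so (d − 1)^2 = 3312/207 = 16.
Taking the square root (with d > 1): d − 1 = 4, so d = 5.
Check: U(212, 5) = 3312.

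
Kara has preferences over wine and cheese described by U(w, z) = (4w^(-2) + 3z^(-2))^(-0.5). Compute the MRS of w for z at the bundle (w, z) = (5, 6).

MRS = 288/125

For CES with ρ = -2, MRS = (4/3)·(z/w)^3.
At (5, 6): MRS = 288/125.
The indifference curve has slope −288/125 at this bundle.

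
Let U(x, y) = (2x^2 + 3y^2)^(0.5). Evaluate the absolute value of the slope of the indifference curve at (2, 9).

MRS = 4/27

For CES with ρ = 2, MRS = (2/3)·(y/x)^(-1).
At (2, 9): MRS = 4/27.
The indifference curve has slope −4/27 at this bundle.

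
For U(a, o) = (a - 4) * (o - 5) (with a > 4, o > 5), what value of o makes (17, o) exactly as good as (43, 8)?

U(43, 8) = 117.
Set U(17, o) = 117 and solve.
With a = 17: (17 − 4) = 13, so (o − 5) = 117/13 = 9.
So o = 5 + 9 = 14.
Check: U(17, 14) = 117.

o = 14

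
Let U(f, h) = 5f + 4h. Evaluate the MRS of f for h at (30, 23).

MRS = 1.25

MU_f = 5, MU_h = 4, so MRS = 5/4 = 1.25 at every bundle.
At (30, 23): MRS = 1.25.
So at (30, 23) the consumer would give up 1.25 units of h for one more unit of f.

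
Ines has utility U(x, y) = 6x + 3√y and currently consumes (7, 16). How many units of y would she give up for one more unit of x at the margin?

MRS = 16

MU_x = 6, MU_y = 3/(2√y).
MRS = 6 ÷ (3/(2√y)).
At (7, 16): MRS = 16.
The indifference curve has slope −16 at this bundle.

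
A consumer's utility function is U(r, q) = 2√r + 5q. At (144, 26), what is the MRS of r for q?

MU_r = 2/(2√r), MU_q = 5.
MRS = 2/(2√r) ÷ 5.
At (144, 26): MRS = 1/60.
So at (144, 26) the consumer would give up 1/60 units of q for one more unit of r.

MRS = 1/60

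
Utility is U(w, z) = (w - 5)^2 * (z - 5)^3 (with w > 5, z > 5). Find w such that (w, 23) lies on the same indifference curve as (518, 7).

w = 24

U(518, 7) = 2105352.
Set U(w, 23) = 2105352 and solve.
With z = 23: (23 − 5)^3 = 5832, so (w − 5)^2 = 2105352/5832 = 361.
Taking the square root (with w > 5): w − 5 = 19, so w = 24.
Check: U(24, 23) = 2105352.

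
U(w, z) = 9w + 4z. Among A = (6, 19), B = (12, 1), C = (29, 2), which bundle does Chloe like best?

Evaluate utility at each bundle:
U(A) = 130.
U(B) = 112.
U(C) = 269.
Highest utility is C, so C ≻ A ≻ B.

Bundle C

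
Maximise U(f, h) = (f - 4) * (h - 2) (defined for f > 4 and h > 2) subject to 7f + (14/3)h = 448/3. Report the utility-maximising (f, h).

MU_f = (h−2), MU_h = (f−4).
MRS = (h−2)/(f−4).
Tangency: set MRS = p_f/p_h = 7/(14/3) = 1.5.
So (h − 2)/(f − 4) = 1.5, i.e. (h − 2) = 1.5·(f − 4).
Rewrite the budget in excess-of-subsistence terms: 7·(f − 4) + (14/3)·(h − 2) = 448/3 − 7·4 − (14/3)·2 = 112.
Substituting, 14·(f − 4) = 112, so f − 4 = 8 and f* = 12.
Then h − 2 = 1.5·8 = 12, so h* = 14.

f* = 12, h* = 14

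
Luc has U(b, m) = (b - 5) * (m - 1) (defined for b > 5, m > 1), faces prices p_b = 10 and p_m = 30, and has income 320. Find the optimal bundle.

b* = 17, m* = 5

MU_b = (m−1), MU_m = (b−5).
MRS = (m−1)/(b−5).
Tangency: set MRS = p_b/p_m = 10/30 = 1/3.
So (m − 1)/(b − 5) = 1/3, i.e. (m − 1) = (1/3)·(b − 5).
Rewrite the budget in excess-of-subsistence terms: 10·(b − 5) + 30·(m − 1) = 320 − 10·5 − 30·1 = 240.
Substituting, 20·(b − 5) = 240, so b − 5 = 12 and b* = 17.
Then m − 1 = (1/3)·12 = 4, so m* = 5.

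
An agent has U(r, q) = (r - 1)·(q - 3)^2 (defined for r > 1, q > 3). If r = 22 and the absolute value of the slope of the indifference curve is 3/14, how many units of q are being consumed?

MU_r = (q−3)^2, MU_q = 2·(r−1)·(q−3).
MRS = (1/2)·(q−3)/(r−1).
Substitute r = 22: MRS = (q − 3)/42. Setting this equal to 3/14 gives q − 3 = (3/14)·42 = 9, so q = 12.

q = 12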